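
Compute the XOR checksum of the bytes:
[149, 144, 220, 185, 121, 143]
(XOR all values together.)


XOR chain: 149 ^ 144 ^ 220 ^ 185 ^ 121 ^ 143 = 150

150


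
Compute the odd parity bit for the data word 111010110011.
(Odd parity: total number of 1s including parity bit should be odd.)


Number of 1s in data: 8
Parity bit: 1

1


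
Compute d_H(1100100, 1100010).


XOR: 0000110
Count of 1s: 2

2


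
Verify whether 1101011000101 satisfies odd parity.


Number of 1s: 7

Yes, parity is correct (7 ones)


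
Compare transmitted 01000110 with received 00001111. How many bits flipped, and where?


XOR: 01001001

3 error(s) at position(s): 1, 4, 7


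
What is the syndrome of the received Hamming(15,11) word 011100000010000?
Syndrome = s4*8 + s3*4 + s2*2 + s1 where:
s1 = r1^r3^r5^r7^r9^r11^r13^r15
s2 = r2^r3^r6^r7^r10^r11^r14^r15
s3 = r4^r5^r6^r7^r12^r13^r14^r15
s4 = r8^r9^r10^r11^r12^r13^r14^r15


s1=0, s2=1, s3=1, s4=1

Syndrome = 14 (error at position 14)


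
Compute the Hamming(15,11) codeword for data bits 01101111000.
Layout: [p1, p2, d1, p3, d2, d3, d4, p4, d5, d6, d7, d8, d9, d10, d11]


Parity bits: p1=1, p2=1, p3=1, p4=0

110111001111000


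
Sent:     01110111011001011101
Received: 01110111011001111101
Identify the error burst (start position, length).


XOR: 00000000000000100000

Burst at position 14, length 1


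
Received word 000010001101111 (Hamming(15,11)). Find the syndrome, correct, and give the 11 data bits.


Syndrome = 6: error at position 6

Data: 01101101111 (corrected bit 6)


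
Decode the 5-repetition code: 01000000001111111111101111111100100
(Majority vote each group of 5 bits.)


Groups: 01000, 00000, 11111, 11111, 10111, 11111, 00100
Majority votes: 0011110

0011110


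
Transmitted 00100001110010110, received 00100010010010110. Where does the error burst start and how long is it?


XOR: 00000011100000000

Burst at position 6, length 3


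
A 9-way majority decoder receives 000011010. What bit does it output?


Ones: 3 out of 9
Threshold: 5

0 (3/9 voted 1)


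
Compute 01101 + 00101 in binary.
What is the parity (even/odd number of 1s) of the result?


01101 = 13
00101 = 5
Sum = 18 = 10010
1s count = 2

even parity (2 ones in 10010)


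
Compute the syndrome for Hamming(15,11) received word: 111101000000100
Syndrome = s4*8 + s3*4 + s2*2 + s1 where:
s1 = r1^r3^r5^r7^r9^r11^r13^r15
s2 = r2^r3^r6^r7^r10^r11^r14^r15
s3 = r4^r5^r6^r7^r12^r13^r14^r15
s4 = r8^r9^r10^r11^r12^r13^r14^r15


s1=1, s2=1, s3=1, s4=1

Syndrome = 15 (error at position 15)


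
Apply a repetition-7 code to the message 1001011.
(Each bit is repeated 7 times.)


Each bit -> 7 copies

1111111000000000000001111111000000011111111111111


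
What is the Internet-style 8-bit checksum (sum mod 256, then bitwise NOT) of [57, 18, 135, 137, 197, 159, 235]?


Sum = 938 mod 256 = 170
Complement = 85

85


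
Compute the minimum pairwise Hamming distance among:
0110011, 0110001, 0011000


Comparing all pairs, minimum distance: 1
Can detect 0 errors, correct 0 errors

1


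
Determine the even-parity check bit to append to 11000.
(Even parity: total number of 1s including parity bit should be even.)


Number of 1s in data: 2
Parity bit: 0

0


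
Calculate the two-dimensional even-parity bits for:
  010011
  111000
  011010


Row parities: 111
Column parities: 110001

Row P: 111, Col P: 110001, Corner: 1


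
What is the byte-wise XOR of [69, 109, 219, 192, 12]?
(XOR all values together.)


XOR chain: 69 ^ 109 ^ 219 ^ 192 ^ 12 = 63

63


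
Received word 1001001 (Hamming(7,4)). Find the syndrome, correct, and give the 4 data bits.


Syndrome = 2: error at position 2

Data: 0001 (corrected bit 2)


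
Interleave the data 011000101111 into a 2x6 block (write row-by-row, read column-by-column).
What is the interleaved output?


Matrix:
  011000
  101111
Read columns: 011011010101

011011010101


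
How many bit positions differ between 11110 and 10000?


XOR: 01110
Count of 1s: 3

3


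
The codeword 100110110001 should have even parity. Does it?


Number of 1s: 6

Yes, parity is correct (6 ones)


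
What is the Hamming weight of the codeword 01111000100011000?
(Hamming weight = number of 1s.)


Counting 1s in 01111000100011000

7


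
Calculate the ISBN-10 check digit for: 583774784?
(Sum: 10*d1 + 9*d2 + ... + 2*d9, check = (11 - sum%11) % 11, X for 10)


Weighted sum: 317
317 mod 11 = 9

Check digit: 2


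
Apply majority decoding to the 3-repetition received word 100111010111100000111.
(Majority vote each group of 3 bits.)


Groups: 100, 111, 010, 111, 100, 000, 111
Majority votes: 0101001

0101001


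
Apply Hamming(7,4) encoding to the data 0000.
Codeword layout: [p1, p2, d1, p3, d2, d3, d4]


Parity bits: p1=0, p2=0, p3=0

0000000


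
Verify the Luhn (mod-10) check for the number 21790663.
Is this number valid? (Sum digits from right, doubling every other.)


Luhn sum = 31
31 mod 10 = 1

Invalid (Luhn sum mod 10 = 1)


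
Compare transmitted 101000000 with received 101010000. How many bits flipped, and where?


XOR: 000010000

1 error(s) at position(s): 4


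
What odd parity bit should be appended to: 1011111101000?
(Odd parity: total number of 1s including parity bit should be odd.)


Number of 1s in data: 8
Parity bit: 1

1


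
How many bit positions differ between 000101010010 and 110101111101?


XOR: 110000101111
Count of 1s: 7

7


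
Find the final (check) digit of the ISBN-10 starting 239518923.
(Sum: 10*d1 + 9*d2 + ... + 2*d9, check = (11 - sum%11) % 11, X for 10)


Weighted sum: 248
248 mod 11 = 6

Check digit: 5


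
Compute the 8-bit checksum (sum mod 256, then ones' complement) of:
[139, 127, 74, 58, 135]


Sum = 533 mod 256 = 21
Complement = 234

234


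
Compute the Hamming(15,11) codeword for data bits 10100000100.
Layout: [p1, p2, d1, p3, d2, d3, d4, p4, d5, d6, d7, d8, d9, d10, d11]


Parity bits: p1=0, p2=0, p3=0, p4=1

001001010000100


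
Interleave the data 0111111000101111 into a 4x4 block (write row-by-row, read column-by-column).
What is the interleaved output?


Matrix:
  0111
  1110
  0010
  1111
Read columns: 0101110111111001

0101110111111001


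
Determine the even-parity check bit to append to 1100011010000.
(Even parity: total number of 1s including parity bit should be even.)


Number of 1s in data: 5
Parity bit: 1

1


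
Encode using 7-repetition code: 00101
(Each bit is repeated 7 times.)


Each bit -> 7 copies

00000000000000111111100000001111111


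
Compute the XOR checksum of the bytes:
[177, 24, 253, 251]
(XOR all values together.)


XOR chain: 177 ^ 24 ^ 253 ^ 251 = 175

175


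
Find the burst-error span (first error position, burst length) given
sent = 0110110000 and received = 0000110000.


XOR: 0110000000

Burst at position 1, length 2


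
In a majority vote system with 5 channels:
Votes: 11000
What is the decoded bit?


Ones: 2 out of 5
Threshold: 3

0 (2/5 voted 1)


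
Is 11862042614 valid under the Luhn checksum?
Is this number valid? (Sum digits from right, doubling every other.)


Luhn sum = 36
36 mod 10 = 6

Invalid (Luhn sum mod 10 = 6)


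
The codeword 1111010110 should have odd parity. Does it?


Number of 1s: 7

Yes, parity is correct (7 ones)


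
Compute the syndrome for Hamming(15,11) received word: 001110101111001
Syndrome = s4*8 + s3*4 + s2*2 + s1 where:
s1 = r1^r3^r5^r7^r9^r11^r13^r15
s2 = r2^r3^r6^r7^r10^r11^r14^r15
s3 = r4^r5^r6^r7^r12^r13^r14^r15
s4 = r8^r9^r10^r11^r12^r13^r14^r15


s1=0, s2=1, s3=1, s4=1

Syndrome = 14 (error at position 14)


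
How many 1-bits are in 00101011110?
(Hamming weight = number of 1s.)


Counting 1s in 00101011110

6


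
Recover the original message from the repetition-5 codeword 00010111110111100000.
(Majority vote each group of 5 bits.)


Groups: 00010, 11111, 01111, 00000
Majority votes: 0110

0110


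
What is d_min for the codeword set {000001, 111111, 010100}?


Comparing all pairs, minimum distance: 3
Can detect 2 errors, correct 1 errors

3


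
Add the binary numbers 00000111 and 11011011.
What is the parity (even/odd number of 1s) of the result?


00000111 = 7
11011011 = 219
Sum = 226 = 11100010
1s count = 4

even parity (4 ones in 11100010)


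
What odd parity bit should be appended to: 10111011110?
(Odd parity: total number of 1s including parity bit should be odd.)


Number of 1s in data: 8
Parity bit: 1

1


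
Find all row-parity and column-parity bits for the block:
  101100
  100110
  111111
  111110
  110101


Row parities: 11010
Column parities: 111110

Row P: 11010, Col P: 111110, Corner: 1


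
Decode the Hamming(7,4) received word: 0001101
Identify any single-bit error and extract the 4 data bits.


Syndrome = 6: error at position 6

Data: 0111 (corrected bit 6)


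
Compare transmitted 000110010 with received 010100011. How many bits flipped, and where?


XOR: 010010001

3 error(s) at position(s): 1, 4, 8


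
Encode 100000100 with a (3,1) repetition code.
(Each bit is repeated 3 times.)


Each bit -> 3 copies

111000000000000000111000000


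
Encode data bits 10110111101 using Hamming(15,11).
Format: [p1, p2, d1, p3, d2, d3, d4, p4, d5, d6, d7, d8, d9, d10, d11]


Parity bits: p1=1, p2=0, p3=1, p4=1

101101110111101


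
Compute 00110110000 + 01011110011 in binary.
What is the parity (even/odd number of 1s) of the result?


00110110000 = 432
01011110011 = 755
Sum = 1187 = 10010100011
1s count = 5

odd parity (5 ones in 10010100011)


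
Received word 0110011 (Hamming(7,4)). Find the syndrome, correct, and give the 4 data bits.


Syndrome = 0: no error detected

Data: 1011 (no errors)


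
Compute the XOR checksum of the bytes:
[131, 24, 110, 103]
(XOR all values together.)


XOR chain: 131 ^ 24 ^ 110 ^ 103 = 146

146


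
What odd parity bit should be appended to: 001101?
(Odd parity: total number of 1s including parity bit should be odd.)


Number of 1s in data: 3
Parity bit: 0

0


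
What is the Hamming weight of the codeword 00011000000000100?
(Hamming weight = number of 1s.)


Counting 1s in 00011000000000100

3


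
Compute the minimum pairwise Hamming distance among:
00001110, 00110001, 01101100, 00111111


Comparing all pairs, minimum distance: 3
Can detect 2 errors, correct 1 errors

3


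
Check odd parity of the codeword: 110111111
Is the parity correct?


Number of 1s: 8

No, parity error (8 ones)


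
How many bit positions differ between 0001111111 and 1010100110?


XOR: 1011011001
Count of 1s: 6

6


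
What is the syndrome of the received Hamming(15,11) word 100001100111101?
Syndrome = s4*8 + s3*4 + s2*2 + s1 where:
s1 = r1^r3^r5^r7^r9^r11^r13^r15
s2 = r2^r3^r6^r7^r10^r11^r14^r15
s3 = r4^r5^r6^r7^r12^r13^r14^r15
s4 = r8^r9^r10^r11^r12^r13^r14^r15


s1=1, s2=1, s3=1, s4=1

Syndrome = 15 (error at position 15)


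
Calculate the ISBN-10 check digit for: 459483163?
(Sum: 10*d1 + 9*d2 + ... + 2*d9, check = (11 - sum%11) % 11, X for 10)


Weighted sum: 276
276 mod 11 = 1

Check digit: X


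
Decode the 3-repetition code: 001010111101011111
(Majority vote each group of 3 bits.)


Groups: 001, 010, 111, 101, 011, 111
Majority votes: 001111

001111


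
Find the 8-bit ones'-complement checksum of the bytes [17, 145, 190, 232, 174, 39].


Sum = 797 mod 256 = 29
Complement = 226

226


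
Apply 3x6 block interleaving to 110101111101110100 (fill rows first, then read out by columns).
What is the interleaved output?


Matrix:
  110101
  111101
  110100
Read columns: 111111010111000110

111111010111000110


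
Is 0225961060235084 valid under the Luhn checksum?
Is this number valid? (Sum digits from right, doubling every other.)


Luhn sum = 50
50 mod 10 = 0

Valid (Luhn sum mod 10 = 0)


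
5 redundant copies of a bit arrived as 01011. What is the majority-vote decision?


Ones: 3 out of 5
Threshold: 3

1 (3/5 voted 1)


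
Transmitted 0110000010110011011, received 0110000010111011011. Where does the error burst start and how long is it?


XOR: 0000000000001000000

Burst at position 12, length 1


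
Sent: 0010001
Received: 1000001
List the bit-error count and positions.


XOR: 1010000

2 error(s) at position(s): 0, 2


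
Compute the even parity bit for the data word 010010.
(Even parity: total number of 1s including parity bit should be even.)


Number of 1s in data: 2
Parity bit: 0

0


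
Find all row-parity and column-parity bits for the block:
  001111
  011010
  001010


Row parities: 010
Column parities: 011111

Row P: 010, Col P: 011111, Corner: 1


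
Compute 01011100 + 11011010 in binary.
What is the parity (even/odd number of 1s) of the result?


01011100 = 92
11011010 = 218
Sum = 310 = 100110110
1s count = 5

odd parity (5 ones in 100110110)


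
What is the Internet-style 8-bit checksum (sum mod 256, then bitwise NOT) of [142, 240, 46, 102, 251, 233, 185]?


Sum = 1199 mod 256 = 175
Complement = 80

80


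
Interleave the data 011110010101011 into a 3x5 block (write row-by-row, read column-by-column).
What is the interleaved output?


Matrix:
  01111
  00101
  01011
Read columns: 000101110101111

000101110101111


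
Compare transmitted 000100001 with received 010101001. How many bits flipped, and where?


XOR: 010001000

2 error(s) at position(s): 1, 5


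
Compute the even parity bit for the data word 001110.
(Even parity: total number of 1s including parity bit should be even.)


Number of 1s in data: 3
Parity bit: 1

1


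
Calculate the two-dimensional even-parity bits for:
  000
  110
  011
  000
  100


Row parities: 00001
Column parities: 001

Row P: 00001, Col P: 001, Corner: 1


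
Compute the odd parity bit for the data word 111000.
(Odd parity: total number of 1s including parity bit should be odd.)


Number of 1s in data: 3
Parity bit: 0

0


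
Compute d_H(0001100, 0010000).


XOR: 0011100
Count of 1s: 3

3


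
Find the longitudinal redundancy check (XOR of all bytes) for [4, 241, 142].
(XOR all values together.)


XOR chain: 4 ^ 241 ^ 142 = 123

123


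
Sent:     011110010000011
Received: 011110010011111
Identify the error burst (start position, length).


XOR: 000000000011100

Burst at position 10, length 3


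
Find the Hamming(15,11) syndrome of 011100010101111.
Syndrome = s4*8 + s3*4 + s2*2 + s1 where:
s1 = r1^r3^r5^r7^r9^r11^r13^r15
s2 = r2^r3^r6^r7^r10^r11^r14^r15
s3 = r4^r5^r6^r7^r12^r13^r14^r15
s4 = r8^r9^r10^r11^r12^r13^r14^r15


s1=1, s2=1, s3=1, s4=0

Syndrome = 7 (error at position 7)


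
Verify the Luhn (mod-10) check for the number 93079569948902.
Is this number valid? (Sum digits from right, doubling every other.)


Luhn sum = 76
76 mod 10 = 6

Invalid (Luhn sum mod 10 = 6)


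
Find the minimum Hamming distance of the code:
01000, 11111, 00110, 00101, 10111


Comparing all pairs, minimum distance: 1
Can detect 0 errors, correct 0 errors

1


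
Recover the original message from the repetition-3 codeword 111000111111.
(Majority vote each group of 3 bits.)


Groups: 111, 000, 111, 111
Majority votes: 1011

1011


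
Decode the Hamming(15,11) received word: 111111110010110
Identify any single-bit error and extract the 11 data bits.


Syndrome = 0: no error detected

Data: 11110010110 (no errors)


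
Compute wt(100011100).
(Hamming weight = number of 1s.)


Counting 1s in 100011100

4


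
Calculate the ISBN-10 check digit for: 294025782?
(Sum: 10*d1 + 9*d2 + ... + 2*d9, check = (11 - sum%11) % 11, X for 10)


Weighted sum: 226
226 mod 11 = 6

Check digit: 5


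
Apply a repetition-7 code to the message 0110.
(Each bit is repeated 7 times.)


Each bit -> 7 copies

0000000111111111111110000000


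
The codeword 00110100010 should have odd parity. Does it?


Number of 1s: 4

No, parity error (4 ones)


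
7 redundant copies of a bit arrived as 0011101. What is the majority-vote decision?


Ones: 4 out of 7
Threshold: 4

1 (4/7 voted 1)


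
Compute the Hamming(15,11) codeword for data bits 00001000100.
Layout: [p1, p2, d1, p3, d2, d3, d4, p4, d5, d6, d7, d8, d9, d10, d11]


Parity bits: p1=0, p2=0, p3=1, p4=0

000100001000100


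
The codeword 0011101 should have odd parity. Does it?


Number of 1s: 4

No, parity error (4 ones)


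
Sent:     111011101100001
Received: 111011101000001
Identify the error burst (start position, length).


XOR: 000000000100000

Burst at position 9, length 1


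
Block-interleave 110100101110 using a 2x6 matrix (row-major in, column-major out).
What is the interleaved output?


Matrix:
  110100
  101110
Read columns: 111001110100

111001110100


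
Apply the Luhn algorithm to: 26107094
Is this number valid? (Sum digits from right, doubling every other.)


Luhn sum = 30
30 mod 10 = 0

Valid (Luhn sum mod 10 = 0)


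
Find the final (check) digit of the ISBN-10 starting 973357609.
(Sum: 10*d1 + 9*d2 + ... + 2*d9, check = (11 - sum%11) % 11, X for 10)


Weighted sum: 305
305 mod 11 = 8

Check digit: 3


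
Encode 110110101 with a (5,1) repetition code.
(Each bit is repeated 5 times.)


Each bit -> 5 copies

111111111100000111111111100000111110000011111


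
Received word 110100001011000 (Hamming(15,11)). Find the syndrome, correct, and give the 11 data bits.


Syndrome = 9: error at position 9

Data: 00000011000 (corrected bit 9)


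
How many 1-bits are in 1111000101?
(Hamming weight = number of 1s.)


Counting 1s in 1111000101

6


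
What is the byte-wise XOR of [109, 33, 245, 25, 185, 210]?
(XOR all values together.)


XOR chain: 109 ^ 33 ^ 245 ^ 25 ^ 185 ^ 210 = 203

203


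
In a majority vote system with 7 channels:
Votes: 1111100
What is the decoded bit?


Ones: 5 out of 7
Threshold: 4

1 (5/7 voted 1)


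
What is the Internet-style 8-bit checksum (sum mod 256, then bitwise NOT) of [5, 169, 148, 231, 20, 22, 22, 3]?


Sum = 620 mod 256 = 108
Complement = 147

147


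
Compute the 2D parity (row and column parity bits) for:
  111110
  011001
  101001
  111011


Row parities: 1111
Column parities: 110101

Row P: 1111, Col P: 110101, Corner: 0


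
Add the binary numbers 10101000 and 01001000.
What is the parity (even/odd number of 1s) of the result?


10101000 = 168
01001000 = 72
Sum = 240 = 11110000
1s count = 4

even parity (4 ones in 11110000)


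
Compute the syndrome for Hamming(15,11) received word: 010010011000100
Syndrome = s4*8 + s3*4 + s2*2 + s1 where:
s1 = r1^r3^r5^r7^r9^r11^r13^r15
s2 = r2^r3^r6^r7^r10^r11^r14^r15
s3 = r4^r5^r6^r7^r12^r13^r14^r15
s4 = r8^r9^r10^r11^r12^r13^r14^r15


s1=1, s2=1, s3=0, s4=1

Syndrome = 11 (error at position 11)


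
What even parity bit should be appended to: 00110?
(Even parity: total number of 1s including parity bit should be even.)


Number of 1s in data: 2
Parity bit: 0

0


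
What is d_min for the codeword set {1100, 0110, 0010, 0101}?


Comparing all pairs, minimum distance: 1
Can detect 0 errors, correct 0 errors

1


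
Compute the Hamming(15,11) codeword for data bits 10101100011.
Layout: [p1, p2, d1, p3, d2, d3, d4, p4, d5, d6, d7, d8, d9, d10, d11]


Parity bits: p1=1, p2=1, p3=1, p4=0

111101001100011


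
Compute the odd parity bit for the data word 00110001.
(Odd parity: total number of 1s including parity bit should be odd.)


Number of 1s in data: 3
Parity bit: 0

0


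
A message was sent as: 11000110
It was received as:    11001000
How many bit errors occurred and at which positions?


XOR: 00001110

3 error(s) at position(s): 4, 5, 6


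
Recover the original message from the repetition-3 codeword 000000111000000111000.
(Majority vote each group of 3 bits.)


Groups: 000, 000, 111, 000, 000, 111, 000
Majority votes: 0010010

0010010


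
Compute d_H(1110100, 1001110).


XOR: 0111010
Count of 1s: 4

4


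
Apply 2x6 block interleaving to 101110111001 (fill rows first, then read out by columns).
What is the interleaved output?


Matrix:
  101110
  111001
Read columns: 110111101001

110111101001


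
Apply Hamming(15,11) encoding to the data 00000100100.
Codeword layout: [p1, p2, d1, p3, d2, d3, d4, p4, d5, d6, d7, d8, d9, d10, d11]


Parity bits: p1=1, p2=1, p3=1, p4=0

110100000100100


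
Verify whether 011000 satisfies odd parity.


Number of 1s: 2

No, parity error (2 ones)


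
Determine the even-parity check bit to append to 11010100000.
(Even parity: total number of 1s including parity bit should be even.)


Number of 1s in data: 4
Parity bit: 0

0


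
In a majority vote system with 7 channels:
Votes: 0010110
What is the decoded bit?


Ones: 3 out of 7
Threshold: 4

0 (3/7 voted 1)


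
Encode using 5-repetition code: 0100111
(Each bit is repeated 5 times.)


Each bit -> 5 copies

00000111110000000000111111111111111


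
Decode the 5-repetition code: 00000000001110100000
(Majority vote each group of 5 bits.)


Groups: 00000, 00000, 11101, 00000
Majority votes: 0010

0010


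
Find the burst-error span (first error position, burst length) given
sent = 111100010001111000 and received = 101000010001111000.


XOR: 010100000000000000

Burst at position 1, length 3


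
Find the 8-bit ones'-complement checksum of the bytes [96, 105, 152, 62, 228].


Sum = 643 mod 256 = 131
Complement = 124

124


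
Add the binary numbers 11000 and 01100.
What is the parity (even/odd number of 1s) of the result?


11000 = 24
01100 = 12
Sum = 36 = 100100
1s count = 2

even parity (2 ones in 100100)


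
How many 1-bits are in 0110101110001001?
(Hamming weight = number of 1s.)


Counting 1s in 0110101110001001

8


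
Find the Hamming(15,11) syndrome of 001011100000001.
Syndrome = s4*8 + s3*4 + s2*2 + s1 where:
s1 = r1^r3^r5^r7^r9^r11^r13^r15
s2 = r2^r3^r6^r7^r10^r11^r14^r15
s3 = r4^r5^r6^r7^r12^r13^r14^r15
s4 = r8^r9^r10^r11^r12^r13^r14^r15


s1=0, s2=0, s3=0, s4=1

Syndrome = 8 (error at position 8)


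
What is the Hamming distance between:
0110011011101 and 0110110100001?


XOR: 0000101111100
Count of 1s: 6

6


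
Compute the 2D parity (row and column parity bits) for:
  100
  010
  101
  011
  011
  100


Row parities: 110001
Column parities: 111

Row P: 110001, Col P: 111, Corner: 1


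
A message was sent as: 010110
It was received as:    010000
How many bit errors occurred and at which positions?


XOR: 000110

2 error(s) at position(s): 3, 4


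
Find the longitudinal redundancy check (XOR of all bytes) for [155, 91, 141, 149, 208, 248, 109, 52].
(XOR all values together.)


XOR chain: 155 ^ 91 ^ 141 ^ 149 ^ 208 ^ 248 ^ 109 ^ 52 = 169

169


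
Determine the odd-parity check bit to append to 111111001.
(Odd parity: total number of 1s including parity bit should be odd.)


Number of 1s in data: 7
Parity bit: 0

0


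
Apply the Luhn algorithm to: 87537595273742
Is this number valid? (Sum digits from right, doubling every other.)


Luhn sum = 76
76 mod 10 = 6

Invalid (Luhn sum mod 10 = 6)


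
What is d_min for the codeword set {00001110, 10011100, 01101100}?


Comparing all pairs, minimum distance: 3
Can detect 2 errors, correct 1 errors

3


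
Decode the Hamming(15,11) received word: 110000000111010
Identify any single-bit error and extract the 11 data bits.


Syndrome = 0: no error detected

Data: 00000111010 (no errors)


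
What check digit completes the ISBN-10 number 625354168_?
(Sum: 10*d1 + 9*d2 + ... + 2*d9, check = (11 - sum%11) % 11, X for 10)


Weighted sum: 227
227 mod 11 = 7

Check digit: 4


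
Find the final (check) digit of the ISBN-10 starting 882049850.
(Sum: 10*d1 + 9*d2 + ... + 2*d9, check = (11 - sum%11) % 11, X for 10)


Weighted sum: 284
284 mod 11 = 9

Check digit: 2


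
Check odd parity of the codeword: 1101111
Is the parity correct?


Number of 1s: 6

No, parity error (6 ones)


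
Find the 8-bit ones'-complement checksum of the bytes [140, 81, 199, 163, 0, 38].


Sum = 621 mod 256 = 109
Complement = 146

146


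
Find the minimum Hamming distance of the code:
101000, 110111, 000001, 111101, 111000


Comparing all pairs, minimum distance: 1
Can detect 0 errors, correct 0 errors

1


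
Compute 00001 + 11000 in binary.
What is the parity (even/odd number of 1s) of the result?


00001 = 1
11000 = 24
Sum = 25 = 11001
1s count = 3

odd parity (3 ones in 11001)


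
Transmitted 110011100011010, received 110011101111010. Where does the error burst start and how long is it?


XOR: 000000001100000

Burst at position 8, length 2


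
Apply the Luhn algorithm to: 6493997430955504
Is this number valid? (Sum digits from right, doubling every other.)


Luhn sum = 76
76 mod 10 = 6

Invalid (Luhn sum mod 10 = 6)


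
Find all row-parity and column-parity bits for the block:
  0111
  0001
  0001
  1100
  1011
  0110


Row parities: 111010
Column parities: 0110

Row P: 111010, Col P: 0110, Corner: 0


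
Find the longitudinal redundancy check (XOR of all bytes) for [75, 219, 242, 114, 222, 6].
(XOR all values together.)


XOR chain: 75 ^ 219 ^ 242 ^ 114 ^ 222 ^ 6 = 200

200


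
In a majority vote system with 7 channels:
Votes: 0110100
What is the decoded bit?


Ones: 3 out of 7
Threshold: 4

0 (3/7 voted 1)


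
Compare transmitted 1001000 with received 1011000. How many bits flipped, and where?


XOR: 0010000

1 error(s) at position(s): 2


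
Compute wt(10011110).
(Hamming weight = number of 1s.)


Counting 1s in 10011110

5


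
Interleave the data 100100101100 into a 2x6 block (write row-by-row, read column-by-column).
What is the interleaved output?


Matrix:
  100100
  101100
Read columns: 110001110000

110001110000


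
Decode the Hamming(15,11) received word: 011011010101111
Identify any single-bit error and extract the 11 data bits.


Syndrome = 0: no error detected

Data: 11100101111 (no errors)


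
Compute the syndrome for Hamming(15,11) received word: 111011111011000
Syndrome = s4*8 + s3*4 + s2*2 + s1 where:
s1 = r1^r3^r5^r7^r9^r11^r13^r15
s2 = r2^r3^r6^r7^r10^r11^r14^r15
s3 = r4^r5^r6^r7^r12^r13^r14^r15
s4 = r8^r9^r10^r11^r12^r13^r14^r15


s1=0, s2=1, s3=0, s4=0

Syndrome = 2 (error at position 2)


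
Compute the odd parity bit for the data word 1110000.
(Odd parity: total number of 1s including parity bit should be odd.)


Number of 1s in data: 3
Parity bit: 0

0


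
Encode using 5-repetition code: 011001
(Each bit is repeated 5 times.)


Each bit -> 5 copies

000001111111111000000000011111


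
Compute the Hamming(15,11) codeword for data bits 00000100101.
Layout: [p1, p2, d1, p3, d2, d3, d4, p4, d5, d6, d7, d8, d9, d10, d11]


Parity bits: p1=0, p2=0, p3=0, p4=1

000000010100101


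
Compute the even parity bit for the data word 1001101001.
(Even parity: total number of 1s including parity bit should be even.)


Number of 1s in data: 5
Parity bit: 1

1


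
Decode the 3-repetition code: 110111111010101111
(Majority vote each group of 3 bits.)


Groups: 110, 111, 111, 010, 101, 111
Majority votes: 111011

111011


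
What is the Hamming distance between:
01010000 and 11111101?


XOR: 10101101
Count of 1s: 5

5


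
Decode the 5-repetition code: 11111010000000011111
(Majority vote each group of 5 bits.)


Groups: 11111, 01000, 00000, 11111
Majority votes: 1001

1001


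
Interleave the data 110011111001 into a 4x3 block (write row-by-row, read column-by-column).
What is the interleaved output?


Matrix:
  110
  011
  111
  001
Read columns: 101011100111

101011100111


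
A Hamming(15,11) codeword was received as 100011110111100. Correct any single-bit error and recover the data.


Syndrome = 13: error at position 13

Data: 01110111000 (corrected bit 13)


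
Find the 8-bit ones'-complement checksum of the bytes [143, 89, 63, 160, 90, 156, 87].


Sum = 788 mod 256 = 20
Complement = 235

235


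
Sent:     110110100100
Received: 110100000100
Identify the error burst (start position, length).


XOR: 000010100000

Burst at position 4, length 3


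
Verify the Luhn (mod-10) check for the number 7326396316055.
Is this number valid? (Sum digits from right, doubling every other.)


Luhn sum = 52
52 mod 10 = 2

Invalid (Luhn sum mod 10 = 2)


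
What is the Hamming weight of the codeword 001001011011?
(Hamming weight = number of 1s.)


Counting 1s in 001001011011

6


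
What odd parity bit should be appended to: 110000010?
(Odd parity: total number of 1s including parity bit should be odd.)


Number of 1s in data: 3
Parity bit: 0

0


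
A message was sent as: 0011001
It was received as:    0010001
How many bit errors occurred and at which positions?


XOR: 0001000

1 error(s) at position(s): 3


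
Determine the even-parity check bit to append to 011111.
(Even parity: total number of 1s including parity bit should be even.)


Number of 1s in data: 5
Parity bit: 1

1


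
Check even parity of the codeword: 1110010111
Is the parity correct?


Number of 1s: 7

No, parity error (7 ones)


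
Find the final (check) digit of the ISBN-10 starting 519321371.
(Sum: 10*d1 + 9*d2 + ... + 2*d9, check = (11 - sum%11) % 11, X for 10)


Weighted sum: 204
204 mod 11 = 6

Check digit: 5


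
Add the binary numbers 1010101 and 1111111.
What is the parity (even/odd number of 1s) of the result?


1010101 = 85
1111111 = 127
Sum = 212 = 11010100
1s count = 4

even parity (4 ones in 11010100)


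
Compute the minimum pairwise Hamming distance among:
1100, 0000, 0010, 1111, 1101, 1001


Comparing all pairs, minimum distance: 1
Can detect 0 errors, correct 0 errors

1


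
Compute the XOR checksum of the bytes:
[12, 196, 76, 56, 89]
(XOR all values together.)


XOR chain: 12 ^ 196 ^ 76 ^ 56 ^ 89 = 229

229


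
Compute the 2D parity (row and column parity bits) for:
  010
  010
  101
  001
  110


Row parities: 11010
Column parities: 010

Row P: 11010, Col P: 010, Corner: 1


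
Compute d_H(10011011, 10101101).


XOR: 00110110
Count of 1s: 4

4


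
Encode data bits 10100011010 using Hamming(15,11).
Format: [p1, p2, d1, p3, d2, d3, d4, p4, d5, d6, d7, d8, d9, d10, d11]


Parity bits: p1=0, p2=0, p3=1, p4=1

001101010011010


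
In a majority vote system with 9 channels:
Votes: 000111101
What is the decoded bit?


Ones: 5 out of 9
Threshold: 5

1 (5/9 voted 1)


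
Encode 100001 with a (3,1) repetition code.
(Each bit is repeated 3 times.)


Each bit -> 3 copies

111000000000000111


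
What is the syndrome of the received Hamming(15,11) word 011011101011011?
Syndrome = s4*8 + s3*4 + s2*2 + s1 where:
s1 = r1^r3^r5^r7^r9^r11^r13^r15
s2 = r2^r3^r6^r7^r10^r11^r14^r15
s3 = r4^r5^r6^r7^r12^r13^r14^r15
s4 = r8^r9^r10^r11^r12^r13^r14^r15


s1=0, s2=1, s3=0, s4=1

Syndrome = 10 (error at position 10)


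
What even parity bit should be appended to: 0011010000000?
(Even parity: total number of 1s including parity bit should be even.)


Number of 1s in data: 3
Parity bit: 1

1


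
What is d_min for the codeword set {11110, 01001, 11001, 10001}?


Comparing all pairs, minimum distance: 1
Can detect 0 errors, correct 0 errors

1


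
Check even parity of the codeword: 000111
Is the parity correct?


Number of 1s: 3

No, parity error (3 ones)


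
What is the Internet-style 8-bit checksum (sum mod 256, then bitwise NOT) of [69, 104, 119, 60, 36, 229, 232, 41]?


Sum = 890 mod 256 = 122
Complement = 133

133


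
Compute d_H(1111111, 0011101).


XOR: 1100010
Count of 1s: 3

3


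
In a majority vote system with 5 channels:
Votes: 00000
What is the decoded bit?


Ones: 0 out of 5
Threshold: 3

0 (0/5 voted 1)


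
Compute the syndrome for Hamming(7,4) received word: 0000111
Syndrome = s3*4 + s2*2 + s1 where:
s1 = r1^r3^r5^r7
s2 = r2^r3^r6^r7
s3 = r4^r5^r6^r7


s1=0, s2=0, s3=1

Syndrome = 4 (error at position 4)


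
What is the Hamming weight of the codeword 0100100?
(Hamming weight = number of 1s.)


Counting 1s in 0100100

2


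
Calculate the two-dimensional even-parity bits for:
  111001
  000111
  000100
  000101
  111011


Row parities: 01101
Column parities: 000100

Row P: 01101, Col P: 000100, Corner: 1


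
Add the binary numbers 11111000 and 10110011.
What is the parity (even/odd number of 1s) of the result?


11111000 = 248
10110011 = 179
Sum = 427 = 110101011
1s count = 6

even parity (6 ones in 110101011)


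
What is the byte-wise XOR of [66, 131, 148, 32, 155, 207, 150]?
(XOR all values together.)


XOR chain: 66 ^ 131 ^ 148 ^ 32 ^ 155 ^ 207 ^ 150 = 183

183


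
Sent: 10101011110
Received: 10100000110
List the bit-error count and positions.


XOR: 00001011000

3 error(s) at position(s): 4, 6, 7


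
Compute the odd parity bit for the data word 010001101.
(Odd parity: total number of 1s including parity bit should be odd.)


Number of 1s in data: 4
Parity bit: 1

1


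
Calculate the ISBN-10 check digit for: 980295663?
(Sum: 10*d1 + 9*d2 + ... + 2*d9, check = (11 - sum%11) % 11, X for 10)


Weighted sum: 303
303 mod 11 = 6

Check digit: 5


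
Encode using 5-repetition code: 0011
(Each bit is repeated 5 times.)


Each bit -> 5 copies

00000000001111111111


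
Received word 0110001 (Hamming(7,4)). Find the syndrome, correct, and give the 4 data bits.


Syndrome = 6: error at position 6

Data: 1011 (corrected bit 6)


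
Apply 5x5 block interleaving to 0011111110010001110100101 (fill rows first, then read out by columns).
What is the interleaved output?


Matrix:
  00111
  11110
  01000
  11101
  00101
Read columns: 0101001110110111100010011

0101001110110111100010011


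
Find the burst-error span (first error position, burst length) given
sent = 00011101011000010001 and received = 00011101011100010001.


XOR: 00000000000100000000

Burst at position 11, length 1


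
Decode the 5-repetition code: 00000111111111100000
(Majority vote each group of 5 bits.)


Groups: 00000, 11111, 11111, 00000
Majority votes: 0110

0110


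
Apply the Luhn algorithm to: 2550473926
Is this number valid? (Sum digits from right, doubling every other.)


Luhn sum = 50
50 mod 10 = 0

Valid (Luhn sum mod 10 = 0)


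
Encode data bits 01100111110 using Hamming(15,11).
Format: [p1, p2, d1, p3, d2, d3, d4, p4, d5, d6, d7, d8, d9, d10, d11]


Parity bits: p1=1, p2=0, p3=1, p4=1

100111010111110


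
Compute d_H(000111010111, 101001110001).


XOR: 101110100110
Count of 1s: 7

7


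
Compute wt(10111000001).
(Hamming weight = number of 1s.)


Counting 1s in 10111000001

5


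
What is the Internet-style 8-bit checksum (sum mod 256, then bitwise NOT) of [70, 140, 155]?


Sum = 365 mod 256 = 109
Complement = 146

146


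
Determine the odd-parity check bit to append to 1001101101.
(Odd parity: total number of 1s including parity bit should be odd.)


Number of 1s in data: 6
Parity bit: 1

1


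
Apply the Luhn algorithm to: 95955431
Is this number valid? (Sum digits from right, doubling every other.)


Luhn sum = 40
40 mod 10 = 0

Valid (Luhn sum mod 10 = 0)


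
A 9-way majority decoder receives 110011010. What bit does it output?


Ones: 5 out of 9
Threshold: 5

1 (5/9 voted 1)


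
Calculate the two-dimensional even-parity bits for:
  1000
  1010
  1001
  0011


Row parities: 1000
Column parities: 1000

Row P: 1000, Col P: 1000, Corner: 1


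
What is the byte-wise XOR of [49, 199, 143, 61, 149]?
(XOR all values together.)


XOR chain: 49 ^ 199 ^ 143 ^ 61 ^ 149 = 209

209


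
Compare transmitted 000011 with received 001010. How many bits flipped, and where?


XOR: 001001

2 error(s) at position(s): 2, 5


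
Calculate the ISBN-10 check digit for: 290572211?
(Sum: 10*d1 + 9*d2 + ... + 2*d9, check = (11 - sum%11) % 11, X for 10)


Weighted sum: 201
201 mod 11 = 3

Check digit: 8


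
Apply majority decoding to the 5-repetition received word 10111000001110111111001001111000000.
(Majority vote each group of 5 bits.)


Groups: 10111, 00000, 11101, 11111, 00100, 11110, 00000
Majority votes: 1011010

1011010


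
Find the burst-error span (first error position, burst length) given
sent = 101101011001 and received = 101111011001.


XOR: 000010000000

Burst at position 4, length 1


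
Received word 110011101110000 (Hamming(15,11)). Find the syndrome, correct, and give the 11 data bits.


Syndrome = 15: error at position 15

Data: 01111110001 (corrected bit 15)


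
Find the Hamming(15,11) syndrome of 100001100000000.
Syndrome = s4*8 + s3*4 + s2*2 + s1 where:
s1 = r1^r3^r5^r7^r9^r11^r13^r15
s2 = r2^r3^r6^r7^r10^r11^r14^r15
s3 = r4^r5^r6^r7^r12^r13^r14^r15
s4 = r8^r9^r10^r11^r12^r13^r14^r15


s1=0, s2=0, s3=0, s4=0

Syndrome = 0 (no error)


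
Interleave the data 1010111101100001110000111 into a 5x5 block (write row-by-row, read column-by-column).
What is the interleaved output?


Matrix:
  10101
  11101
  10000
  11100
  00111
Read columns: 1111001010110110000111001

1111001010110110000111001


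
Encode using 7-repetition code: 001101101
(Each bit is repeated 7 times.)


Each bit -> 7 copies

000000000000001111111111111100000001111111111111100000001111111


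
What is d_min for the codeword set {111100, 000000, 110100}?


Comparing all pairs, minimum distance: 1
Can detect 0 errors, correct 0 errors

1


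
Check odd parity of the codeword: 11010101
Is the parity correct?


Number of 1s: 5

Yes, parity is correct (5 ones)


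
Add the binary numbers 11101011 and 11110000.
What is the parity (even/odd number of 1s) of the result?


11101011 = 235
11110000 = 240
Sum = 475 = 111011011
1s count = 7

odd parity (7 ones in 111011011)


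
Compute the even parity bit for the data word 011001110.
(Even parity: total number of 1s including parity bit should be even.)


Number of 1s in data: 5
Parity bit: 1

1


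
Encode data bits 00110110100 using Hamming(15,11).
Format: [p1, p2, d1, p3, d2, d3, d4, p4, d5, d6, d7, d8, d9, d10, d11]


Parity bits: p1=1, p2=0, p3=1, p4=1

100101110110100


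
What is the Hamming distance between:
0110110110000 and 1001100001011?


XOR: 1111010111011
Count of 1s: 10

10


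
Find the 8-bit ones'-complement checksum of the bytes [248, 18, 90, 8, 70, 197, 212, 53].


Sum = 896 mod 256 = 128
Complement = 127

127


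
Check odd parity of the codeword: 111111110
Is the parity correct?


Number of 1s: 8

No, parity error (8 ones)


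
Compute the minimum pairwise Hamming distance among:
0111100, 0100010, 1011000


Comparing all pairs, minimum distance: 3
Can detect 2 errors, correct 1 errors

3


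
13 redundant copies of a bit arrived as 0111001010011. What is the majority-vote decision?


Ones: 7 out of 13
Threshold: 7

1 (7/13 voted 1)


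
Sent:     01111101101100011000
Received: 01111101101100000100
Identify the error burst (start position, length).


XOR: 00000000000000011100

Burst at position 15, length 3


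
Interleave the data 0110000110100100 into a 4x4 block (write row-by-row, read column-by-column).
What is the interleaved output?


Matrix:
  0110
  0001
  1010
  0100
Read columns: 0010100110100100

0010100110100100


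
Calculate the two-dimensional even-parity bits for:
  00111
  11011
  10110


Row parities: 101
Column parities: 01010

Row P: 101, Col P: 01010, Corner: 0
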